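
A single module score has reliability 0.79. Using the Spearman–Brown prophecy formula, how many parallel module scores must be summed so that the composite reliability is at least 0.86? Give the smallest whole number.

2

k ≥ ρ*(1−ρ₁)/(ρ₁(1−ρ*)) = 0.86·0.21 / (0.79·0.14) = 1.633.
Smallest integer k = 2.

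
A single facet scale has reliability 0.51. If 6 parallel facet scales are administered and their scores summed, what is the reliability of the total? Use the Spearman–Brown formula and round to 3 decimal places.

ρ_k = kρ / (1 + (k−1)ρ) = 6·0.51 / (1 + 5·0.51) = 3.060 / 3.550 = 0.862.

0.862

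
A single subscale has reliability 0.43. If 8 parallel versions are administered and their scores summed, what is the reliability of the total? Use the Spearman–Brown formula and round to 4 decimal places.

0.8579

ρ_k = kρ / (1 + (k−1)ρ) = 8·0.43 / (1 + 7·0.43) = 3.440 / 4.010 = 0.8579.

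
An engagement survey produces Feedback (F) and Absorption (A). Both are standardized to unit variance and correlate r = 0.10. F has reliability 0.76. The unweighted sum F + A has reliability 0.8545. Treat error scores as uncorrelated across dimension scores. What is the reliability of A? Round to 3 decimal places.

Var(F+A) = 2 + 2·0.10 = 2.200.
True-score variance = ρ_F + ρ_A + 2·0.10, so 0.8545 = (0.76 + ρ_A + 0.20) / 2.200.
ρ_A = 0.8545·2.200 − 0.76 − 0.20 = 0.920.

0.920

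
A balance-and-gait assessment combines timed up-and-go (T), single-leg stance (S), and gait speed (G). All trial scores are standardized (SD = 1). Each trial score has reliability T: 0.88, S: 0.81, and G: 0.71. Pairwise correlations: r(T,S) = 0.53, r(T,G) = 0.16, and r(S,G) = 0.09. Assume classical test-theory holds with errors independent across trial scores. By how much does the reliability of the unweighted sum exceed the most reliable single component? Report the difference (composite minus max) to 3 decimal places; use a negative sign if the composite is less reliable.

-0.012

Var(sum) = 3 + 1.56 = 4.56; true-score variance = 2.4 + 1.56 = 3.96; composite reliability = 0.8684.
Max component reliability = 0.8800.
Difference = 0.8684 − 0.8800 = -0.012.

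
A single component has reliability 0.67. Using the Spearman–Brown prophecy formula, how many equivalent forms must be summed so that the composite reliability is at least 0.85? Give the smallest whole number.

3

k ≥ ρ*(1−ρ₁)/(ρ₁(1−ρ*)) = 0.85·0.33 / (0.67·0.15) = 2.791.
Smallest integer k = 3.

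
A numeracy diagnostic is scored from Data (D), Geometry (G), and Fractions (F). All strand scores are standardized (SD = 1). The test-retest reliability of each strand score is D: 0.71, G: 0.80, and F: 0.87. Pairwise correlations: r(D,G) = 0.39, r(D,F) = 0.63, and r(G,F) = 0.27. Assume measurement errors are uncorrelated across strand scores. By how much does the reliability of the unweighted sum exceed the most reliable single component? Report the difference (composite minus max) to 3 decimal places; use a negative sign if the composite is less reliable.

Var(sum) = 3 + 2.58 = 5.58; true-score variance = 2.38 + 2.58 = 4.96; composite reliability = 0.8889.
Max component reliability = 0.8700.
Difference = 0.8889 − 0.8700 = 0.019.

0.019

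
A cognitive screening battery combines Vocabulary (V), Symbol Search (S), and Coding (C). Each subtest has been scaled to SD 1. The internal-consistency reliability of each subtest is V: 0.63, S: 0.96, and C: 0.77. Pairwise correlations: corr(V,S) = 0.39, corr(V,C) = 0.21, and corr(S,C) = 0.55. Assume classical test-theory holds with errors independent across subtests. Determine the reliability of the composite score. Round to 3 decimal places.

Var(V+S+C) = 3 + 2·[0.39 + 0.21 + 0.55] = 3 + 2.3 = 5.3.
Under uncorrelated errors the observed covariances equal the true-score covariances, so only the own-variance terms attenuate.
True-score variance = [0.63 + 0.96 + 0.77] + 2.3 = 2.36 + 2.3 = 4.66.
Reliability = 4.66 / 5.3 = 0.879.

0.879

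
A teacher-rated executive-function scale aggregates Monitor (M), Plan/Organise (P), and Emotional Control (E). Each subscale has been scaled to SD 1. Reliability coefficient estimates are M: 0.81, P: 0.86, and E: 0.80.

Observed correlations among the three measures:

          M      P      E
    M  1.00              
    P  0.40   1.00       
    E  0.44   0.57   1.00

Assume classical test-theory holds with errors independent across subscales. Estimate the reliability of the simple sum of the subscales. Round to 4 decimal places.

Var(M+P+E) = 3 + 2·[0.40 + 0.44 + 0.57] = 3 + 2.82 = 5.82.
Because errors are independent across components, Cov(Tᵢ,Tⱼ) = Cov(Xᵢ,Xⱼ); the off-diagonal part of the true-score variance is the same as above.
True-score variance = [0.81 + 0.86 + 0.80] + 2.82 = 2.47 + 2.82 = 5.29.
Reliability = 5.29 / 5.82 = 0.9089.

0.9089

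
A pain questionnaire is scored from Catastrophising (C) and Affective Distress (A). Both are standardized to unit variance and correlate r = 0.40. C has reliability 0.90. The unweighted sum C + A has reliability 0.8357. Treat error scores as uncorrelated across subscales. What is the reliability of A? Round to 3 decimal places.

Var(C+A) = 2 + 2·0.40 = 2.800.
True-score variance = ρ_C + ρ_A + 2·0.40, so 0.8357 = (0.90 + ρ_A + 0.80) / 2.800.
ρ_A = 0.8357·2.800 − 0.90 − 0.80 = 0.640.

0.640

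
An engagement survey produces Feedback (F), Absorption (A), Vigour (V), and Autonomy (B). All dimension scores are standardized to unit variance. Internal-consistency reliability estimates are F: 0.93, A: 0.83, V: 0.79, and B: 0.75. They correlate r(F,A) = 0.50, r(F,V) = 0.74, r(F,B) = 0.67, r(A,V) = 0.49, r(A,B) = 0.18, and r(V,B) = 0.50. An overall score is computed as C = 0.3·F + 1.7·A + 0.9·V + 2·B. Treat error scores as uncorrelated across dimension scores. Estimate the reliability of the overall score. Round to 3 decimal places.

0.881

Var(C) = 0.3² + 1.7² + 0.9² + 2² + 2·[0.51·0.50 + 0.27·0.74 + 0.6·0.67 + 1.53·0.49 + 3.4·0.18 + 1.8·0.50] = 7.79 + 6.237 = 14.027.
With uncorrelated errors the cross-covariances are all true-score covariance, so they carry over unchanged; only the diagonal terms shrink to ρᵢσᵢ².
True-score variance = [0.3²·0.93 + 1.7²·0.83 + 0.9²·0.79 + 2²·0.75] + 6.237 = 6.1223 + 6.237 = 12.3593.
Reliability = 12.3593 / 14.027 = 0.881.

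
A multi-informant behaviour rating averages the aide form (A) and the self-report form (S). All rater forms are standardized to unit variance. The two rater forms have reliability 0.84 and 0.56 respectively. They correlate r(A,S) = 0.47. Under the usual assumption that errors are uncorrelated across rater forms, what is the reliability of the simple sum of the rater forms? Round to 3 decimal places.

Var(A+S) = 2 + 2·[0.47] = 2 + 0.94 = 2.94.
With uncorrelated errors the cross-covariances are all true-score covariance, so they carry over unchanged; only the diagonal terms shrink to ρᵢσᵢ².
True-score variance = [0.84 + 0.56] + 0.94 = 1.4 + 0.94 = 2.34.
Reliability = 2.34 / 2.94 = 0.796.

0.796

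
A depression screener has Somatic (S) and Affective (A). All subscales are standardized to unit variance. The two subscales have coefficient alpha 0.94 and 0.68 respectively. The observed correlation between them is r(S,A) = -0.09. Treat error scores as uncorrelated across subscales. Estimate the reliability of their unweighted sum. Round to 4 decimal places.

0.7912

Var(S+A) = 2 + 2·[(-0.09)] = 2 − 0.18 = 1.82.
Under uncorrelated errors the observed covariances equal the true-score covariances, so only the own-variance terms attenuate.
True-score variance = [0.94 + 0.68] − 0.18 = 1.62 − 0.18 = 1.44.
Reliability = 1.44 / 1.82 = 0.7912.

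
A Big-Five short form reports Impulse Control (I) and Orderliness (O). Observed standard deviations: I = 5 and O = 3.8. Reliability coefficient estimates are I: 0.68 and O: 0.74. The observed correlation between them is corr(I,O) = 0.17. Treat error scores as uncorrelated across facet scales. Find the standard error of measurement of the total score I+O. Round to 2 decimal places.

Var(total) = 39.44 + 6.46 = 45.9.
True-score variance = 27.6856 + 6.46 = 34.1456, so reliability = 0.7439.
Error variance = 45.9 − 34.1456 = 11.7544; SEM = √11.7544 = 3.43.

3.43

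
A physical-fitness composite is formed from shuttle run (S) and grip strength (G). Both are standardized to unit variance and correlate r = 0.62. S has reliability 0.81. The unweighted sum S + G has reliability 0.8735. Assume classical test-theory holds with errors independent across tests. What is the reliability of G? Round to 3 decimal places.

Var(S+G) = 2 + 2·0.62 = 3.240.
True-score variance = ρ_S + ρ_G + 2·0.62, so 0.8735 = (0.81 + ρ_G + 1.24) / 3.240.
ρ_G = 0.8735·3.240 − 0.81 − 1.24 = 0.780.

0.780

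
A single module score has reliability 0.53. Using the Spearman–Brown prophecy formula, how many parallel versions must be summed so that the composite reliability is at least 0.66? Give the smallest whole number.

2

k ≥ ρ*(1−ρ₁)/(ρ₁(1−ρ*)) = 0.66·0.47 / (0.53·0.34) = 1.721.
Smallest integer k = 2.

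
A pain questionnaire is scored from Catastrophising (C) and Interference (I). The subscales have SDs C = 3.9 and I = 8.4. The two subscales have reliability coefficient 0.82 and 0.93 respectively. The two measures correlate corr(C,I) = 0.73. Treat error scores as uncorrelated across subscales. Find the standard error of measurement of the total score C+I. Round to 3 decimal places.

Var(total) = 85.77 + 47.8296 = 133.6.
True-score variance = 78.093 + 47.8296 = 125.923, so reliability = 0.9425.
Error variance = 133.6 − 125.923 = 7.677; SEM = √7.677 = 2.771.

2.771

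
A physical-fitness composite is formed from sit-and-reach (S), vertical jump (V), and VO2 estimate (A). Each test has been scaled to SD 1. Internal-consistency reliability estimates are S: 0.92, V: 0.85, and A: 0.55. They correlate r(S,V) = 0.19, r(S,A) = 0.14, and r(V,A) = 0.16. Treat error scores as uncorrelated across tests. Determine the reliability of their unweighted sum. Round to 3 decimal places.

Var(S+V+A) = 3 + 2·[0.19 + 0.14 + 0.16] = 3 + 0.98 = 3.98.
With uncorrelated errors the cross-covariances are all true-score covariance, so they carry over unchanged; only the diagonal terms shrink to ρᵢσᵢ².
True-score variance = [0.92 + 0.85 + 0.55] + 0.98 = 2.32 + 0.98 = 3.3.
Reliability = 3.3 / 3.98 = 0.829.

0.829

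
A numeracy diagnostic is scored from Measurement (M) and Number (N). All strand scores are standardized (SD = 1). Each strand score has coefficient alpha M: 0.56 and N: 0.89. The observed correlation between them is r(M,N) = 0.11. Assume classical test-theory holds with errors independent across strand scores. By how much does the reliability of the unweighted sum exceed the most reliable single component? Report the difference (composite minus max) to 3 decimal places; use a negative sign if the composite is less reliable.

-0.138

Var(sum) = 2 + 0.22 = 2.22; true-score variance = 1.45 + 0.22 = 1.67; composite reliability = 0.7523.
Max component reliability = 0.8900.
Difference = 0.7523 − 0.8900 = -0.138.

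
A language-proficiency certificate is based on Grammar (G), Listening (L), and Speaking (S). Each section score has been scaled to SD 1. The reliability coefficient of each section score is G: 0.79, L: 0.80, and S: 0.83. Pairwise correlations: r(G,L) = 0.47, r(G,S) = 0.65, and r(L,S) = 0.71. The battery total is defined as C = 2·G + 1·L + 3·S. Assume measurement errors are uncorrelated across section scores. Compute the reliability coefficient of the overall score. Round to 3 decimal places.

0.908

Var(C) = 2² + 1 + 3² + 2·[2·0.47 + 6·0.65 + 3·0.71] = 14 + 13.94 = 27.94.
Because errors are independent across components, Cov(Tᵢ,Tⱼ) = Cov(Xᵢ,Xⱼ); the off-diagonal part of the true-score variance is the same as above.
True-score variance = [2²·0.79 + 0.80 + 3²·0.83] + 13.94 = 11.43 + 13.94 = 25.37.
Reliability = 25.37 / 27.94 = 0.908.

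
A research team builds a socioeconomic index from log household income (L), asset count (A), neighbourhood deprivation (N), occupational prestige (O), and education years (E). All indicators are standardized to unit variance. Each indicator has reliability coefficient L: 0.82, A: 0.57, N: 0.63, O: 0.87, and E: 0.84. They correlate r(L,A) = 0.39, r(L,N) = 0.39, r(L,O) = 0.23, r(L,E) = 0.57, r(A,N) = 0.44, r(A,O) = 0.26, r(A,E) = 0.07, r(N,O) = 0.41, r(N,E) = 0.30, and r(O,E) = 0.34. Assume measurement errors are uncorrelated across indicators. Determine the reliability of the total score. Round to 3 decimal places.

Var(L+A+N+O+E) = 5 + 2·[0.39 + 0.39 + 0.23 + 0.57 + 0.44 + 0.26 + 0.07 + 0.41 + 0.30 + 0.34] = 5 + 6.8 = 11.8.
Because errors are independent across components, Cov(Tᵢ,Tⱼ) = Cov(Xᵢ,Xⱼ); the off-diagonal part of the true-score variance is the same as above.
True-score variance = [0.82 + 0.57 + 0.63 + 0.87 + 0.84] + 6.8 = 3.73 + 6.8 = 10.53.
Reliability = 10.53 / 11.8 = 0.892.

0.892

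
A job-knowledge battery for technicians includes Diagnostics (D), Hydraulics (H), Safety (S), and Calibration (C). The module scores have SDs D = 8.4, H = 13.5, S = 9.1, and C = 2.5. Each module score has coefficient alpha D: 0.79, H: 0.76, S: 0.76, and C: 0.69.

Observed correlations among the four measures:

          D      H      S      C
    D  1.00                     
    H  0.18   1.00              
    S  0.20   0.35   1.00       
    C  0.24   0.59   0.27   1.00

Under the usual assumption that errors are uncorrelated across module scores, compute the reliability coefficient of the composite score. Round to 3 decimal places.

0.857

Var(D+H+S+C) = 8.4² + 13.5² + 9.1² + 2.5² + 2·[8.4·13.5·0.18 + 8.4·9.1·0.20 + 8.4·2.5·0.24 + 13.5·9.1·0.35 + 13.5·2.5·0.59 + 9.1·2.5·0.27] = 341.87 + 219.585 = 561.455.
Because errors are independent across components, Cov(Tᵢ,Tⱼ) = Cov(Xᵢ,Xⱼ); the off-diagonal part of the true-score variance is the same as above.
True-score variance = [8.4²·0.79 + 13.5²·0.76 + 9.1²·0.76 + 2.5²·0.69] + 219.585 = 261.5 + 219.585 = 481.085.
Reliability = 481.085 / 561.455 = 0.857.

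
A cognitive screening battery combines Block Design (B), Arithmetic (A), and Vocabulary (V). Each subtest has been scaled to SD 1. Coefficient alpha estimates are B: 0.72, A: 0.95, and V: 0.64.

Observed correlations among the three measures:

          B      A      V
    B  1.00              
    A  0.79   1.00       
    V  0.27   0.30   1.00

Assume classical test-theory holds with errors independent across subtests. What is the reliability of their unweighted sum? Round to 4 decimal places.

0.8794

Var(B+A+V) = 3 + 2·[0.79 + 0.27 + 0.30] = 3 + 2.72 = 5.72.
Because errors are independent across components, Cov(Tᵢ,Tⱼ) = Cov(Xᵢ,Xⱼ); the off-diagonal part of the true-score variance is the same as above.
True-score variance = [0.72 + 0.95 + 0.64] + 2.72 = 2.31 + 2.72 = 5.03.
Reliability = 5.03 / 5.72 = 0.8794.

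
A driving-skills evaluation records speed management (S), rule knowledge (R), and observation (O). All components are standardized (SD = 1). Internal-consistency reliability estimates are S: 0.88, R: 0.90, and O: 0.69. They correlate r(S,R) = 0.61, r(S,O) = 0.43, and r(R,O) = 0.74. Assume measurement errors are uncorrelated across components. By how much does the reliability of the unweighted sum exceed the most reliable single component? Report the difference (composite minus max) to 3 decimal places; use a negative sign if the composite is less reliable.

0.019

Var(sum) = 3 + 3.56 = 6.56; true-score variance = 2.47 + 3.56 = 6.03; composite reliability = 0.9192.
Max component reliability = 0.9000.
Difference = 0.9192 − 0.9000 = 0.019.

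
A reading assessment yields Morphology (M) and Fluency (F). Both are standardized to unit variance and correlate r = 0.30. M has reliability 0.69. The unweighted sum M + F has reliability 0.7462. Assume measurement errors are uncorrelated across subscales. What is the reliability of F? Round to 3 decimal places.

0.650

Var(M+F) = 2 + 2·0.30 = 2.600.
True-score variance = ρ_M + ρ_F + 2·0.30, so 0.7462 = (0.69 + ρ_F + 0.60) / 2.600.
ρ_F = 0.7462·2.600 − 0.69 − 0.60 = 0.650.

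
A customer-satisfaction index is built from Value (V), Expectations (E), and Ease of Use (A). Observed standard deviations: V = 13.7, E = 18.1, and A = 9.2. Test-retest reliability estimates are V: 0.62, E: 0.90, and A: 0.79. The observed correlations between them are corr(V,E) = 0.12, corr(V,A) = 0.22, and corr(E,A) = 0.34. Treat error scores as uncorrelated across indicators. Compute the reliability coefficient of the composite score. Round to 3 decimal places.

0.853

Var(V+E+A) = 13.7² + 18.1² + 9.2² + 2·[13.7·18.1·0.12 + 13.7·9.2·0.22 + 18.1·9.2·0.34] = 599.94 + 228.204 = 828.144.
With uncorrelated errors the cross-covariances are all true-score covariance, so they carry over unchanged; only the diagonal terms shrink to ρᵢσᵢ².
True-score variance = [13.7²·0.62 + 18.1²·0.90 + 9.2²·0.79] + 228.204 = 478.082 + 228.204 = 706.286.
Reliability = 706.286 / 828.144 = 0.853.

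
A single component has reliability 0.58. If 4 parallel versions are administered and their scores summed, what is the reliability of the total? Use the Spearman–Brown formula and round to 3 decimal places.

0.847

ρ_k = kρ / (1 + (k−1)ρ) = 4·0.58 / (1 + 3·0.58) = 2.320 / 2.740 = 0.847.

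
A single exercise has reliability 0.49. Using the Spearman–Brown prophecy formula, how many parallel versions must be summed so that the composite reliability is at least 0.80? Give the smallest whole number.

k ≥ ρ*(1−ρ₁)/(ρ₁(1−ρ*)) = 0.80·0.51 / (0.49·0.20) = 4.163.
Smallest integer k = 5.

5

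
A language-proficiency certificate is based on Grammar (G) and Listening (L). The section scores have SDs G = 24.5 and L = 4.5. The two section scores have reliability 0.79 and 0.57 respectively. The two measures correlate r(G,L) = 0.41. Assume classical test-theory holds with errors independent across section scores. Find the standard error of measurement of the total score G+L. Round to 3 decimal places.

11.609

Var(total) = 620.5 + 90.405 = 710.905.
True-score variance = 485.74 + 90.405 = 576.145, so reliability = 0.8104.
Error variance = 710.905 − 576.145 = 134.76; SEM = √134.76 = 11.609.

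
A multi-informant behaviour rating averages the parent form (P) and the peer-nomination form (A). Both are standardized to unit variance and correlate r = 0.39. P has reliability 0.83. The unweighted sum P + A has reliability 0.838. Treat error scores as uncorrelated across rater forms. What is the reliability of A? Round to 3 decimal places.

0.720

Var(P+A) = 2 + 2·0.39 = 2.780.
True-score variance = ρ_P + ρ_A + 2·0.39, so 0.838 = (0.83 + ρ_A + 0.78) / 2.780.
ρ_A = 0.838·2.780 − 0.83 − 0.78 = 0.720.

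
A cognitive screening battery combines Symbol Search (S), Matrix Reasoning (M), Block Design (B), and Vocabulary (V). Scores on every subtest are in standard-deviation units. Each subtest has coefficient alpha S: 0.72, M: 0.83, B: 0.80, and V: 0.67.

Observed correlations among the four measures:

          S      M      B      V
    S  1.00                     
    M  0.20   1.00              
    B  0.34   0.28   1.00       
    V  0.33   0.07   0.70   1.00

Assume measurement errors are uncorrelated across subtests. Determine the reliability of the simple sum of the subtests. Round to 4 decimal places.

0.8750

Var(S+M+B+V) = 4 + 2·[0.20 + 0.34 + 0.33 + 0.28 + 0.07 + 0.70] = 4 + 3.84 = 7.84.
With uncorrelated errors the cross-covariances are all true-score covariance, so they carry over unchanged; only the diagonal terms shrink to ρᵢσᵢ².
True-score variance = [0.72 + 0.83 + 0.80 + 0.67] + 3.84 = 3.02 + 3.84 = 6.86.
Reliability = 6.86 / 7.84 = 0.8750.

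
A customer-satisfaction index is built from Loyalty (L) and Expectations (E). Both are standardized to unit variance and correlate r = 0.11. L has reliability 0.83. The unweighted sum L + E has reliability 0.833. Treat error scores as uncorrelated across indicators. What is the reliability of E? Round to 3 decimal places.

Var(L+E) = 2 + 2·0.11 = 2.220.
True-score variance = ρ_L + ρ_E + 2·0.11, so 0.833 = (0.83 + ρ_E + 0.22) / 2.220.
ρ_E = 0.833·2.220 − 0.83 − 0.22 = 0.799.

0.799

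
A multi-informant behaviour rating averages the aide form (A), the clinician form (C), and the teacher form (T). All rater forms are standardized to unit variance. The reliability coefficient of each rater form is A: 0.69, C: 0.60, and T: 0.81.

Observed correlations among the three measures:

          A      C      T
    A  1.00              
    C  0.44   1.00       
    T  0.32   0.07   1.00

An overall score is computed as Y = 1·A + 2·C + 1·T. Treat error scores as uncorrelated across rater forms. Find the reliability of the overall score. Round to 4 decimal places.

Var(Y) = 1 + 2² + 1 + 2·[2·0.44 + 0.32 + 2·0.07] = 6 + 2.68 = 8.68.
Because errors are independent across components, Cov(Tᵢ,Tⱼ) = Cov(Xᵢ,Xⱼ); the off-diagonal part of the true-score variance is the same as above.
True-score variance = [0.69 + 2²·0.60 + 0.81] + 2.68 = 3.9 + 2.68 = 6.58.
Reliability = 6.58 / 8.68 = 0.7581.

0.7581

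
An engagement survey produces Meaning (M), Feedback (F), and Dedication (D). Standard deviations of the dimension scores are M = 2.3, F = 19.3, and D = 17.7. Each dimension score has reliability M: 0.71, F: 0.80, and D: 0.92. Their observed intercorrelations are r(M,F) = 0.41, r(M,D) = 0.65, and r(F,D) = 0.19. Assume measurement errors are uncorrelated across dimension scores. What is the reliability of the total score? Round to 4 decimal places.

0.8889

Var(M+F+D) = 2.3² + 19.3² + 17.7² + 2·[2.3·19.3·0.41 + 2.3·17.7·0.65 + 19.3·17.7·0.19] = 691.07 + 219.135 = 910.205.
With uncorrelated errors the cross-covariances are all true-score covariance, so they carry over unchanged; only the diagonal terms shrink to ρᵢσᵢ².
True-score variance = [2.3²·0.71 + 19.3²·0.80 + 17.7²·0.92] + 219.135 = 589.975 + 219.135 = 809.109.
Reliability = 809.109 / 910.205 = 0.8889.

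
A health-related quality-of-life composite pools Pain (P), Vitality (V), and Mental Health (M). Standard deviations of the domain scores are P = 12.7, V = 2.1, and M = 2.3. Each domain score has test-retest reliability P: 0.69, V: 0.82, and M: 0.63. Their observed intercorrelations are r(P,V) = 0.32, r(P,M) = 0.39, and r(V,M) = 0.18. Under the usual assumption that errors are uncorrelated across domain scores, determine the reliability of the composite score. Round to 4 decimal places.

Var(P+V+M) = 12.7² + 2.1² + 2.3² + 2·[12.7·2.1·0.32 + 12.7·2.3·0.39 + 2.1·2.3·0.18] = 170.99 + 41.5914 = 212.581.
Because errors are independent across components, Cov(Tᵢ,Tⱼ) = Cov(Xᵢ,Xⱼ); the off-diagonal part of the true-score variance is the same as above.
True-score variance = [12.7²·0.69 + 2.1²·0.82 + 2.3²·0.63] + 41.5914 = 118.239 + 41.5914 = 159.83.
Reliability = 159.83 / 212.581 = 0.7519.

0.7519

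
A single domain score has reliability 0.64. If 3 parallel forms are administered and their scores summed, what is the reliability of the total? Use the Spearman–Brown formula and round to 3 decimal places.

0.842

ρ_k = kρ / (1 + (k−1)ρ) = 3·0.64 / (1 + 2·0.64) = 1.920 / 2.280 = 0.842.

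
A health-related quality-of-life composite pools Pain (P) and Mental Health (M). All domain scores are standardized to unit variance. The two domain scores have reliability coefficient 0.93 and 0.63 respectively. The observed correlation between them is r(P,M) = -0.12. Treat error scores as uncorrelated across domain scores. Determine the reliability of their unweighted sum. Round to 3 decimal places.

0.750

Var(P+M) = 2 + 2·[(-0.12)] = 2 − 0.24 = 1.76.
Because errors are independent across components, Cov(Tᵢ,Tⱼ) = Cov(Xᵢ,Xⱼ); the off-diagonal part of the true-score variance is the same as above.
True-score variance = [0.93 + 0.63] − 0.24 = 1.56 − 0.24 = 1.32.
Reliability = 1.32 / 1.76 = 0.750.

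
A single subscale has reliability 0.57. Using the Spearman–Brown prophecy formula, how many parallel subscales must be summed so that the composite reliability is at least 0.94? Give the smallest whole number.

12

k ≥ ρ*(1−ρ₁)/(ρ₁(1−ρ*)) = 0.94·0.43 / (0.57·0.06) = 11.819.
Smallest integer k = 12.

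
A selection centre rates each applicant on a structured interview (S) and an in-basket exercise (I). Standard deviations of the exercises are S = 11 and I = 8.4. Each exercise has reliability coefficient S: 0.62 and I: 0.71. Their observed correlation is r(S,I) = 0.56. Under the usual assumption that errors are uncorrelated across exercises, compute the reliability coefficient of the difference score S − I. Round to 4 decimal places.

Var(S−I) = 11² + 8.4² − 2·11·8.4·0.56 = 191.56 − 103.488 = 88.072.
Because errors are independent across components, Cov(Tᵢ,Tⱼ) = Cov(Xᵢ,Xⱼ); the off-diagonal part of the true-score variance is the same as above.
True-score variance = [11²·0.62 + 8.4²·0.71] − 103.488 = 125.118 − 103.488 = 21.6296.
Reliability = 21.6296 / 88.072 = 0.2456.

0.2456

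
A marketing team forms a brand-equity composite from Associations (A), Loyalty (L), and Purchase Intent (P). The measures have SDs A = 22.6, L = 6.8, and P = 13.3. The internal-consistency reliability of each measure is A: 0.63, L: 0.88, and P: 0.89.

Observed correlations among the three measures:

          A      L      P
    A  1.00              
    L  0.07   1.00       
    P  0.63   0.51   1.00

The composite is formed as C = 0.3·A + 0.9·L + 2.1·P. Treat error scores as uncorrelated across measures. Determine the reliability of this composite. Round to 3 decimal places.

0.916

Var(C) = 0.3²·22.6² + 0.9²·6.8² + 2.1²·13.3² + 2·[0.27·22.6·6.8·0.07 + 0.63·22.6·13.3·0.63 + 1.89·6.8·13.3·0.51] = 863.508 + 418.76 = 1282.27.
Because errors are independent across components, Cov(Tᵢ,Tⱼ) = Cov(Xᵢ,Xⱼ); the off-diagonal part of the true-score variance is the same as above.
True-score variance = [0.3²·22.6²·0.63 + 0.9²·6.8²·0.88 + 2.1²·13.3²·0.89] + 418.76 = 756.196 + 418.76 = 1174.96.
Reliability = 1174.96 / 1282.27 = 0.916.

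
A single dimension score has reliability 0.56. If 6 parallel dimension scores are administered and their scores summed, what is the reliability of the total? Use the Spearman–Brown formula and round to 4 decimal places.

0.8842

ρ_k = kρ / (1 + (k−1)ρ) = 6·0.56 / (1 + 5·0.56) = 3.360 / 3.800 = 0.8842.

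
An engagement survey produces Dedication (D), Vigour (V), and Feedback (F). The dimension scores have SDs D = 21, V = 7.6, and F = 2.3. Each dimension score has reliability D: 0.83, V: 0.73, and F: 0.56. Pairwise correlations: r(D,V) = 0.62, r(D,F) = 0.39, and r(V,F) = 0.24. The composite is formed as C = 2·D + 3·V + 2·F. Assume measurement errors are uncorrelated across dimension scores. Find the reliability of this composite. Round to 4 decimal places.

Var(C) = 2²·21² + 3²·7.6² + 2²·2.3² + 2·[6·21·7.6·0.62 + 4·21·2.3·0.39 + 6·7.6·2.3·0.24] = 2305 + 1388.46 = 3693.46.
With uncorrelated errors the cross-covariances are all true-score covariance, so they carry over unchanged; only the diagonal terms shrink to ρᵢσᵢ².
True-score variance = [2²·21²·0.83 + 3²·7.6²·0.73 + 2²·2.3²·0.56] + 1388.46 = 1855.45 + 1388.46 = 3243.92.
Reliability = 3243.92 / 3693.46 = 0.8783.

0.8783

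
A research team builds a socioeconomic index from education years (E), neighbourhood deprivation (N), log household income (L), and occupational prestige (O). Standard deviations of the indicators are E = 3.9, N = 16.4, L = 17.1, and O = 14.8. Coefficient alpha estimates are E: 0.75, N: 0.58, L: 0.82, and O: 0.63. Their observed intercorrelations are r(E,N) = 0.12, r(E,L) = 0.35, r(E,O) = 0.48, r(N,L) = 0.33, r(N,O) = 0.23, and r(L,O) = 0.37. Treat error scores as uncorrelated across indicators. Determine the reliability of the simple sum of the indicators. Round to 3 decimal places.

0.821

Var(E+N+L+O) = 3.9² + 16.4² + 17.1² + 14.8² + 2·[3.9·16.4·0.12 + 3.9·17.1·0.35 + 3.9·14.8·0.48 + 16.4·17.1·0.33 + 16.4·14.8·0.23 + 17.1·14.8·0.37] = 795.62 + 601.465 = 1397.09.
With uncorrelated errors the cross-covariances are all true-score covariance, so they carry over unchanged; only the diagonal terms shrink to ρᵢσᵢ².
True-score variance = [3.9²·0.75 + 16.4²·0.58 + 17.1²·0.82 + 14.8²·0.63] + 601.465 = 545.176 + 601.465 = 1146.64.
Reliability = 1146.64 / 1397.09 = 0.821.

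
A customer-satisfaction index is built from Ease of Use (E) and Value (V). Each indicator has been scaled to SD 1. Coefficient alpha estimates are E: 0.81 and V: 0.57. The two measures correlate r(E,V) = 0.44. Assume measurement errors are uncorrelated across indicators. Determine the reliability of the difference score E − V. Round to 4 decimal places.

Var(E−V) = 1 + 1 − 2·0.44 = 2 − 0.88 = 1.12.
Under uncorrelated errors the observed covariances equal the true-score covariances, so only the own-variance terms attenuate.
True-score variance = [0.81 + 0.57] − 0.88 = 1.38 − 0.88 = 0.5.
Reliability = 0.5 / 1.12 = 0.4464.

0.4464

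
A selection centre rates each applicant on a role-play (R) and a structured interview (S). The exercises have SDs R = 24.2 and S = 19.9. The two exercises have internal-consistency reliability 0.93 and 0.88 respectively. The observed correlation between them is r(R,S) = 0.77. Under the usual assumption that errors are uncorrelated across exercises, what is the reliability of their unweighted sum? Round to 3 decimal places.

Var(R+S) = 24.2² + 19.9² + 2·[24.2·19.9·0.77] = 981.65 + 741.633 = 1723.28.
With uncorrelated errors the cross-covariances are all true-score covariance, so they carry over unchanged; only the diagonal terms shrink to ρᵢσᵢ².
True-score variance = [24.2²·0.93 + 19.9²·0.88] + 741.633 = 893.134 + 741.633 = 1634.77.
Reliability = 1634.77 / 1723.28 = 0.949.

0.949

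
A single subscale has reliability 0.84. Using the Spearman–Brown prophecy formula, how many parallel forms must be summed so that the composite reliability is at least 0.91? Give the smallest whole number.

2

k ≥ ρ*(1−ρ₁)/(ρ₁(1−ρ*)) = 0.91·0.16 / (0.84·0.09) = 1.926.
Smallest integer k = 2.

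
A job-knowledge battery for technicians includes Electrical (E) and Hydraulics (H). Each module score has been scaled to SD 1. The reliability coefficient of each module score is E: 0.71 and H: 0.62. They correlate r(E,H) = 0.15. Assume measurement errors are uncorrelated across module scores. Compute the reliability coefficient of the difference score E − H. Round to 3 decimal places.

0.606

Var(E−H) = 1 + 1 − 2·0.15 = 2 − 0.3 = 1.7.
Because errors are independent across components, Cov(Tᵢ,Tⱼ) = Cov(Xᵢ,Xⱼ); the off-diagonal part of the true-score variance is the same as above.
True-score variance = [0.71 + 0.62] − 0.3 = 1.33 − 0.3 = 1.03.
Reliability = 1.03 / 1.7 = 0.606.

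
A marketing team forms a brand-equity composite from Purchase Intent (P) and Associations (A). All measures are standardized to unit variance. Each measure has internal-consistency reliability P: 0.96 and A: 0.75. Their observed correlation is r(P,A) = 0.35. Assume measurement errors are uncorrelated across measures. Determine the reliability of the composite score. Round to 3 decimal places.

0.893

Var(P+A) = 2 + 2·[0.35] = 2 + 0.7 = 2.7.
Because errors are independent across components, Cov(Tᵢ,Tⱼ) = Cov(Xᵢ,Xⱼ); the off-diagonal part of the true-score variance is the same as above.
True-score variance = [0.96 + 0.75] + 0.7 = 1.71 + 0.7 = 2.41.
Reliability = 2.41 / 2.7 = 0.893.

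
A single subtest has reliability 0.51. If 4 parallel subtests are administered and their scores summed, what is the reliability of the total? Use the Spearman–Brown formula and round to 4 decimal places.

0.8063

ρ_k = kρ / (1 + (k−1)ρ) = 4·0.51 / (1 + 3·0.51) = 2.040 / 2.530 = 0.8063.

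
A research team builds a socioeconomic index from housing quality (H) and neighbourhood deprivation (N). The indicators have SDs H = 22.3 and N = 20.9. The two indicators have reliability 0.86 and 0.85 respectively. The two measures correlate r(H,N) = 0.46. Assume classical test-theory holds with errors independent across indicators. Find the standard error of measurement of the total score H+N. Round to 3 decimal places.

11.625

Var(total) = 934.1 + 428.784 = 1362.88.
True-score variance = 798.958 + 428.784 = 1227.74, so reliability = 0.9008.
Error variance = 1362.88 − 1227.74 = 135.142; SEM = √135.142 = 11.625.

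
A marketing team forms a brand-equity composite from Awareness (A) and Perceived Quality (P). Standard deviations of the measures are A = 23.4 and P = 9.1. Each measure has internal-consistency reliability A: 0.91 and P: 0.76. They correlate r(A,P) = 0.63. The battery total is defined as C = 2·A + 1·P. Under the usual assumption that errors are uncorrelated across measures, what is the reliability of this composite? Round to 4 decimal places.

0.9228

Var(C) = 2²·23.4² + 9.1² + 2·[2·23.4·9.1·0.63] = 2273.05 + 536.609 = 2809.66.
Under uncorrelated errors the observed covariances equal the true-score covariances, so only the own-variance terms attenuate.
True-score variance = [2²·23.4²·0.91 + 9.1²·0.76] + 536.609 = 2056.05 + 536.609 = 2592.66.
Reliability = 2592.66 / 2809.66 = 0.9228.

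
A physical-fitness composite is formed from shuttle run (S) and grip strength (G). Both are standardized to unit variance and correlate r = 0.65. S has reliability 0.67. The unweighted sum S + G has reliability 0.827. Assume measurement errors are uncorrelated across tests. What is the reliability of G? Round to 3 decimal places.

Var(S+G) = 2 + 2·0.65 = 3.300.
True-score variance = ρ_S + ρ_G + 2·0.65, so 0.827 = (0.67 + ρ_G + 1.30) / 3.300.
ρ_G = 0.827·3.300 − 0.67 − 1.30 = 0.759.

0.759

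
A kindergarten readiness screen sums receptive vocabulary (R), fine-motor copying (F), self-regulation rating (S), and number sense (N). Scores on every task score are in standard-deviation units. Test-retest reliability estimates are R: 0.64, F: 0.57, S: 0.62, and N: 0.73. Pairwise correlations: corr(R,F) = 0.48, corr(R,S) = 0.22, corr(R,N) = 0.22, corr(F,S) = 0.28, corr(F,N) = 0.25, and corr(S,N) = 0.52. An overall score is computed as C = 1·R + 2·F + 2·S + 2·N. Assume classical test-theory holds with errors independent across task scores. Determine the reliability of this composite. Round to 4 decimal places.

0.8134

Var(C) = 1 + 2² + 2² + 2² + 2·[2·0.48 + 2·0.22 + 2·0.22 + 4·0.28 + 4·0.25 + 4·0.52] = 13 + 12.08 = 25.08.
Under uncorrelated errors the observed covariances equal the true-score covariances, so only the own-variance terms attenuate.
True-score variance = [0.64 + 2²·0.57 + 2²·0.62 + 2²·0.73] + 12.08 = 8.32 + 12.08 = 20.4.
Reliability = 20.4 / 25.08 = 0.8134.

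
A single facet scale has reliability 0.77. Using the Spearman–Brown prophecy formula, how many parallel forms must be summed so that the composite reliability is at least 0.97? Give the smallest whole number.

10

k ≥ ρ*(1−ρ₁)/(ρ₁(1−ρ*)) = 0.97·0.23 / (0.77·0.03) = 9.658.
Smallest integer k = 10.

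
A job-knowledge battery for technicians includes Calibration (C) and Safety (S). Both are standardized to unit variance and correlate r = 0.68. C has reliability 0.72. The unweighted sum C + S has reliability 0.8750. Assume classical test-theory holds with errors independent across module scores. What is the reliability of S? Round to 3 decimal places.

Var(C+S) = 2 + 2·0.68 = 3.360.
True-score variance = ρ_C + ρ_S + 2·0.68, so 0.8750 = (0.72 + ρ_S + 1.36) / 3.360.
ρ_S = 0.8750·3.360 − 0.72 − 1.36 = 0.860.

0.860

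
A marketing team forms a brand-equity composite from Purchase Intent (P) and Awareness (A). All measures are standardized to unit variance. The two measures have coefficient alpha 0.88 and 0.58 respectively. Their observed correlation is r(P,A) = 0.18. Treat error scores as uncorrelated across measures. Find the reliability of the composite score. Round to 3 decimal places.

0.771

Var(P+A) = 2 + 2·[0.18] = 2 + 0.36 = 2.36.
Because errors are independent across components, Cov(Tᵢ,Tⱼ) = Cov(Xᵢ,Xⱼ); the off-diagonal part of the true-score variance is the same as above.
True-score variance = [0.88 + 0.58] + 0.36 = 1.46 + 0.36 = 1.82.
Reliability = 1.82 / 2.36 = 0.771.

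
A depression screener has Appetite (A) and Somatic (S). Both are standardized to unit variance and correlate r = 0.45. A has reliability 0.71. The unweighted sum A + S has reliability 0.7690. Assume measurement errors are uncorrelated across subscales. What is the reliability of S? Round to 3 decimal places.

Var(A+S) = 2 + 2·0.45 = 2.900.
True-score variance = ρ_A + ρ_S + 2·0.45, so 0.7690 = (0.71 + ρ_S + 0.90) / 2.900.
ρ_S = 0.7690·2.900 − 0.71 − 0.90 = 0.620.

0.620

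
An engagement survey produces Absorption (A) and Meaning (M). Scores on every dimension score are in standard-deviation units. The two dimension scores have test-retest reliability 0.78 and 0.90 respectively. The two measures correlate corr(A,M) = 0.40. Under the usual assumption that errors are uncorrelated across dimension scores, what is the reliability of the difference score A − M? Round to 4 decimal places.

0.7333

Var(A−M) = 1 + 1 − 2·0.40 = 2 − 0.8 = 1.2.
With uncorrelated errors the cross-covariances are all true-score covariance, so they carry over unchanged; only the diagonal terms shrink to ρᵢσᵢ².
True-score variance = [0.78 + 0.90] − 0.8 = 1.68 − 0.8 = 0.88.
Reliability = 0.88 / 1.2 = 0.7333.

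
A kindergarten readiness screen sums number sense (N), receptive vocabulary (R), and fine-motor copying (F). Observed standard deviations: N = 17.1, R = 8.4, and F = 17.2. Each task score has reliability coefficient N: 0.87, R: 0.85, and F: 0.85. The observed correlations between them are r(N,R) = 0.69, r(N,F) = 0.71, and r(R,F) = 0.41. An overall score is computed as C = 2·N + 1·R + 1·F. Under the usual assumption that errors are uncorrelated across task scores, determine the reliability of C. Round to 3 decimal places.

0.928

Var(C) = 2²·17.1² + 8.4² + 17.2² + 2·[2·17.1·8.4·0.69 + 2·17.1·17.2·0.71 + 8.4·17.2·0.41] = 1536.04 + 1350.22 = 2886.26.
Because errors are independent across components, Cov(Tᵢ,Tⱼ) = Cov(Xᵢ,Xⱼ); the off-diagonal part of the true-score variance is the same as above.
True-score variance = [2²·17.1²·0.87 + 8.4²·0.85 + 17.2²·0.85] + 1350.22 = 1329.03 + 1350.22 = 2679.25.
Reliability = 2679.25 / 2886.26 = 0.928.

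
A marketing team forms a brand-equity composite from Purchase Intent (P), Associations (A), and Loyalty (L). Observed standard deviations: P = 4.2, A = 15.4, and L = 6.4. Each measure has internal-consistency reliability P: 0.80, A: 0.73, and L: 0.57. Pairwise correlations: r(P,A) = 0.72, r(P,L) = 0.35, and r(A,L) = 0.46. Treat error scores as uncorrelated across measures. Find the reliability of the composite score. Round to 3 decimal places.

0.829

Var(P+A+L) = 4.2² + 15.4² + 6.4² + 2·[4.2·15.4·0.72 + 4.2·6.4·0.35 + 15.4·6.4·0.46] = 295.76 + 202.63 = 498.39.
Under uncorrelated errors the observed covariances equal the true-score covariances, so only the own-variance terms attenuate.
True-score variance = [4.2²·0.80 + 15.4²·0.73 + 6.4²·0.57] + 202.63 = 210.586 + 202.63 = 413.216.
Reliability = 413.216 / 498.39 = 0.829.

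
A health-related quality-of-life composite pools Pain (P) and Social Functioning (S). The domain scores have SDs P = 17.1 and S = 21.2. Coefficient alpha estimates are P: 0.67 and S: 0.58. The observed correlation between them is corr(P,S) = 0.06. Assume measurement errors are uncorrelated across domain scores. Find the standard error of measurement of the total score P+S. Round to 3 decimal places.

Var(total) = 741.85 + 43.5024 = 785.352.
True-score variance = 456.59 + 43.5024 = 500.092, so reliability = 0.6368.
Error variance = 785.352 − 500.092 = 285.26; SEM = √285.26 = 16.890.

16.890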